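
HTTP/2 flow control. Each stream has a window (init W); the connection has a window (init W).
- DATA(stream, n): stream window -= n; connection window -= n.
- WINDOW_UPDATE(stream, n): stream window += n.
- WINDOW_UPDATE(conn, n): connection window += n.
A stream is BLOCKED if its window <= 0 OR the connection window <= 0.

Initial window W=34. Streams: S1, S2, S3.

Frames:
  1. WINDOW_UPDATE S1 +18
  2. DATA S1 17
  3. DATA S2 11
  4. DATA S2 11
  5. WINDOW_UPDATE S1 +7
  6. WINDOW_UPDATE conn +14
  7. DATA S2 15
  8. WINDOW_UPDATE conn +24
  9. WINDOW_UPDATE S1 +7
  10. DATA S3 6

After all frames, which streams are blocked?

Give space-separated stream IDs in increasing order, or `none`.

Op 1: conn=34 S1=52 S2=34 S3=34 blocked=[]
Op 2: conn=17 S1=35 S2=34 S3=34 blocked=[]
Op 3: conn=6 S1=35 S2=23 S3=34 blocked=[]
Op 4: conn=-5 S1=35 S2=12 S3=34 blocked=[1, 2, 3]
Op 5: conn=-5 S1=42 S2=12 S3=34 blocked=[1, 2, 3]
Op 6: conn=9 S1=42 S2=12 S3=34 blocked=[]
Op 7: conn=-6 S1=42 S2=-3 S3=34 blocked=[1, 2, 3]
Op 8: conn=18 S1=42 S2=-3 S3=34 blocked=[2]
Op 9: conn=18 S1=49 S2=-3 S3=34 blocked=[2]
Op 10: conn=12 S1=49 S2=-3 S3=28 blocked=[2]

Answer: S2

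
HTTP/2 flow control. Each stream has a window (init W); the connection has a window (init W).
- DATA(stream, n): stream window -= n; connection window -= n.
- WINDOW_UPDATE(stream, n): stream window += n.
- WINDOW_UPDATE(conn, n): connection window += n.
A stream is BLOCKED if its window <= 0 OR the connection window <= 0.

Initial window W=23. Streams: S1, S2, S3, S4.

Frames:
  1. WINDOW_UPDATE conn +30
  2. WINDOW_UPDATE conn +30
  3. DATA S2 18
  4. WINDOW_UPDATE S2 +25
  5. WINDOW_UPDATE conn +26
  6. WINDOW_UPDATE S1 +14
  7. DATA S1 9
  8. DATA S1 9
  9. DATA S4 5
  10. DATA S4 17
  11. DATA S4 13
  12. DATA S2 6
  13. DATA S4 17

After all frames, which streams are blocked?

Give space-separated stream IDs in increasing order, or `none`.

Op 1: conn=53 S1=23 S2=23 S3=23 S4=23 blocked=[]
Op 2: conn=83 S1=23 S2=23 S3=23 S4=23 blocked=[]
Op 3: conn=65 S1=23 S2=5 S3=23 S4=23 blocked=[]
Op 4: conn=65 S1=23 S2=30 S3=23 S4=23 blocked=[]
Op 5: conn=91 S1=23 S2=30 S3=23 S4=23 blocked=[]
Op 6: conn=91 S1=37 S2=30 S3=23 S4=23 blocked=[]
Op 7: conn=82 S1=28 S2=30 S3=23 S4=23 blocked=[]
Op 8: conn=73 S1=19 S2=30 S3=23 S4=23 blocked=[]
Op 9: conn=68 S1=19 S2=30 S3=23 S4=18 blocked=[]
Op 10: conn=51 S1=19 S2=30 S3=23 S4=1 blocked=[]
Op 11: conn=38 S1=19 S2=30 S3=23 S4=-12 blocked=[4]
Op 12: conn=32 S1=19 S2=24 S3=23 S4=-12 blocked=[4]
Op 13: conn=15 S1=19 S2=24 S3=23 S4=-29 blocked=[4]

Answer: S4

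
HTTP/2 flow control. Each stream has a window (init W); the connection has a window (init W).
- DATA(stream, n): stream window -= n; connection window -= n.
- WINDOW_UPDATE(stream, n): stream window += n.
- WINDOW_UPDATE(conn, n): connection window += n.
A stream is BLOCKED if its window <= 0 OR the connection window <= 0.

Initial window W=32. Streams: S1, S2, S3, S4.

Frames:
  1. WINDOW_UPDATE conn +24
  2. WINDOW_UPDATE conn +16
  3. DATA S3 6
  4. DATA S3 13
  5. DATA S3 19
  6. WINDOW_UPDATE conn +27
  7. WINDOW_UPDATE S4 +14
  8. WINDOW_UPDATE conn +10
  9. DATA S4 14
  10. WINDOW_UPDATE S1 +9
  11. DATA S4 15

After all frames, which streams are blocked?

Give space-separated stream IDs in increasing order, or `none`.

Op 1: conn=56 S1=32 S2=32 S3=32 S4=32 blocked=[]
Op 2: conn=72 S1=32 S2=32 S3=32 S4=32 blocked=[]
Op 3: conn=66 S1=32 S2=32 S3=26 S4=32 blocked=[]
Op 4: conn=53 S1=32 S2=32 S3=13 S4=32 blocked=[]
Op 5: conn=34 S1=32 S2=32 S3=-6 S4=32 blocked=[3]
Op 6: conn=61 S1=32 S2=32 S3=-6 S4=32 blocked=[3]
Op 7: conn=61 S1=32 S2=32 S3=-6 S4=46 blocked=[3]
Op 8: conn=71 S1=32 S2=32 S3=-6 S4=46 blocked=[3]
Op 9: conn=57 S1=32 S2=32 S3=-6 S4=32 blocked=[3]
Op 10: conn=57 S1=41 S2=32 S3=-6 S4=32 blocked=[3]
Op 11: conn=42 S1=41 S2=32 S3=-6 S4=17 blocked=[3]

Answer: S3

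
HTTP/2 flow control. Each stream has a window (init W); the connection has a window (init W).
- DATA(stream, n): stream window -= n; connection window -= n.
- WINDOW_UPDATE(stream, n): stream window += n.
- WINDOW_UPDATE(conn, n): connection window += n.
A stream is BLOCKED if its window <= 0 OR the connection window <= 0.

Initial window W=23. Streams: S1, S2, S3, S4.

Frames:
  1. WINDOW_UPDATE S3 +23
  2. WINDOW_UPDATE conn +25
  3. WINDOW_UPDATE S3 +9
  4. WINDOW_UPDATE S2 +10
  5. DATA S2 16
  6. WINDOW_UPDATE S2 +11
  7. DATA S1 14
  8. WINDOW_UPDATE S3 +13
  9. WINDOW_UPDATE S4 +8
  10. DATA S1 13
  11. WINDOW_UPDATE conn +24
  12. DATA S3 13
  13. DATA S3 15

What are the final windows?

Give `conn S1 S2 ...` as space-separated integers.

Op 1: conn=23 S1=23 S2=23 S3=46 S4=23 blocked=[]
Op 2: conn=48 S1=23 S2=23 S3=46 S4=23 blocked=[]
Op 3: conn=48 S1=23 S2=23 S3=55 S4=23 blocked=[]
Op 4: conn=48 S1=23 S2=33 S3=55 S4=23 blocked=[]
Op 5: conn=32 S1=23 S2=17 S3=55 S4=23 blocked=[]
Op 6: conn=32 S1=23 S2=28 S3=55 S4=23 blocked=[]
Op 7: conn=18 S1=9 S2=28 S3=55 S4=23 blocked=[]
Op 8: conn=18 S1=9 S2=28 S3=68 S4=23 blocked=[]
Op 9: conn=18 S1=9 S2=28 S3=68 S4=31 blocked=[]
Op 10: conn=5 S1=-4 S2=28 S3=68 S4=31 blocked=[1]
Op 11: conn=29 S1=-4 S2=28 S3=68 S4=31 blocked=[1]
Op 12: conn=16 S1=-4 S2=28 S3=55 S4=31 blocked=[1]
Op 13: conn=1 S1=-4 S2=28 S3=40 S4=31 blocked=[1]

Answer: 1 -4 28 40 31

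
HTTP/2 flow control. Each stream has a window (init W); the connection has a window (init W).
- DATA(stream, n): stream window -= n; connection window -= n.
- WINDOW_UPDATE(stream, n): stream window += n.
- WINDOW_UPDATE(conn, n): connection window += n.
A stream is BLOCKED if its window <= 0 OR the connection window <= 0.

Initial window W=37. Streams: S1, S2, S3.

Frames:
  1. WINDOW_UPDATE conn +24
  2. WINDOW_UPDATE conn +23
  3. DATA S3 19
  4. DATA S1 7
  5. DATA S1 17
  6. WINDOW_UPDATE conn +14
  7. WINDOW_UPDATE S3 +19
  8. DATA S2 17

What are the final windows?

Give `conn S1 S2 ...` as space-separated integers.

Op 1: conn=61 S1=37 S2=37 S3=37 blocked=[]
Op 2: conn=84 S1=37 S2=37 S3=37 blocked=[]
Op 3: conn=65 S1=37 S2=37 S3=18 blocked=[]
Op 4: conn=58 S1=30 S2=37 S3=18 blocked=[]
Op 5: conn=41 S1=13 S2=37 S3=18 blocked=[]
Op 6: conn=55 S1=13 S2=37 S3=18 blocked=[]
Op 7: conn=55 S1=13 S2=37 S3=37 blocked=[]
Op 8: conn=38 S1=13 S2=20 S3=37 blocked=[]

Answer: 38 13 20 37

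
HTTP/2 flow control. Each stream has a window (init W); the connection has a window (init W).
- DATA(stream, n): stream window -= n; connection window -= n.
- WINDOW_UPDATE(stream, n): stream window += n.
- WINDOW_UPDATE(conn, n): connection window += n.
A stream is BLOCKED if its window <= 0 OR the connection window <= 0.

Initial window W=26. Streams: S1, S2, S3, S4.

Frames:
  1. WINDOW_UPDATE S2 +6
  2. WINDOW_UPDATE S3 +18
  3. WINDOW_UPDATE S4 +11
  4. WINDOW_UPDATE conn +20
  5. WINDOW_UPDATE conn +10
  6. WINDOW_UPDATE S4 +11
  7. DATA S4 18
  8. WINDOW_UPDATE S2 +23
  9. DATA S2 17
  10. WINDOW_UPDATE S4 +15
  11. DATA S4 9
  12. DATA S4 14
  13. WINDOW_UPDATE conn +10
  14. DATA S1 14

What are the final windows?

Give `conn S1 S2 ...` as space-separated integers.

Answer: -6 12 38 44 22

Derivation:
Op 1: conn=26 S1=26 S2=32 S3=26 S4=26 blocked=[]
Op 2: conn=26 S1=26 S2=32 S3=44 S4=26 blocked=[]
Op 3: conn=26 S1=26 S2=32 S3=44 S4=37 blocked=[]
Op 4: conn=46 S1=26 S2=32 S3=44 S4=37 blocked=[]
Op 5: conn=56 S1=26 S2=32 S3=44 S4=37 blocked=[]
Op 6: conn=56 S1=26 S2=32 S3=44 S4=48 blocked=[]
Op 7: conn=38 S1=26 S2=32 S3=44 S4=30 blocked=[]
Op 8: conn=38 S1=26 S2=55 S3=44 S4=30 blocked=[]
Op 9: conn=21 S1=26 S2=38 S3=44 S4=30 blocked=[]
Op 10: conn=21 S1=26 S2=38 S3=44 S4=45 blocked=[]
Op 11: conn=12 S1=26 S2=38 S3=44 S4=36 blocked=[]
Op 12: conn=-2 S1=26 S2=38 S3=44 S4=22 blocked=[1, 2, 3, 4]
Op 13: conn=8 S1=26 S2=38 S3=44 S4=22 blocked=[]
Op 14: conn=-6 S1=12 S2=38 S3=44 S4=22 blocked=[1, 2, 3, 4]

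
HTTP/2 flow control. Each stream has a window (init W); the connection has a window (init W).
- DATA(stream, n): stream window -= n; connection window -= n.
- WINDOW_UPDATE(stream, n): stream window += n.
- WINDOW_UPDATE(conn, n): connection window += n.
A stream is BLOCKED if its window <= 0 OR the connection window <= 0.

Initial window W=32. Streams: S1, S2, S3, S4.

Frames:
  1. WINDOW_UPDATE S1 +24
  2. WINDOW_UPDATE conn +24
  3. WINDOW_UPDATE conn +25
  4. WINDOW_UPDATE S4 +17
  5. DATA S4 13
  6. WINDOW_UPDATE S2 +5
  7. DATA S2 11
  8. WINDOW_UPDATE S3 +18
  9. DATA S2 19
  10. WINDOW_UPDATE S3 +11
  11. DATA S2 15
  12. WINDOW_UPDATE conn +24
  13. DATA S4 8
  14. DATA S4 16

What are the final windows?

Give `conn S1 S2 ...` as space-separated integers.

Op 1: conn=32 S1=56 S2=32 S3=32 S4=32 blocked=[]
Op 2: conn=56 S1=56 S2=32 S3=32 S4=32 blocked=[]
Op 3: conn=81 S1=56 S2=32 S3=32 S4=32 blocked=[]
Op 4: conn=81 S1=56 S2=32 S3=32 S4=49 blocked=[]
Op 5: conn=68 S1=56 S2=32 S3=32 S4=36 blocked=[]
Op 6: conn=68 S1=56 S2=37 S3=32 S4=36 blocked=[]
Op 7: conn=57 S1=56 S2=26 S3=32 S4=36 blocked=[]
Op 8: conn=57 S1=56 S2=26 S3=50 S4=36 blocked=[]
Op 9: conn=38 S1=56 S2=7 S3=50 S4=36 blocked=[]
Op 10: conn=38 S1=56 S2=7 S3=61 S4=36 blocked=[]
Op 11: conn=23 S1=56 S2=-8 S3=61 S4=36 blocked=[2]
Op 12: conn=47 S1=56 S2=-8 S3=61 S4=36 blocked=[2]
Op 13: conn=39 S1=56 S2=-8 S3=61 S4=28 blocked=[2]
Op 14: conn=23 S1=56 S2=-8 S3=61 S4=12 blocked=[2]

Answer: 23 56 -8 61 12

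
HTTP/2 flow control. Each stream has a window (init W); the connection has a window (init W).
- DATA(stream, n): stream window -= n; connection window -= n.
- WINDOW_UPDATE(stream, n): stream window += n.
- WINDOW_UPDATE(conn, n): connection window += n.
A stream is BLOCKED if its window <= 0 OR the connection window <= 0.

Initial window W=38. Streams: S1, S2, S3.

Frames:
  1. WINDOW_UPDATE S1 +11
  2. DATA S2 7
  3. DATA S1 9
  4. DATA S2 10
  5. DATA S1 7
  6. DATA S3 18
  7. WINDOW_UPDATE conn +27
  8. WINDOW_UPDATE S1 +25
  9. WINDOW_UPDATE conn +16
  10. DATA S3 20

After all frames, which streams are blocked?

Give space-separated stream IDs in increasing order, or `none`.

Answer: S3

Derivation:
Op 1: conn=38 S1=49 S2=38 S3=38 blocked=[]
Op 2: conn=31 S1=49 S2=31 S3=38 blocked=[]
Op 3: conn=22 S1=40 S2=31 S3=38 blocked=[]
Op 4: conn=12 S1=40 S2=21 S3=38 blocked=[]
Op 5: conn=5 S1=33 S2=21 S3=38 blocked=[]
Op 6: conn=-13 S1=33 S2=21 S3=20 blocked=[1, 2, 3]
Op 7: conn=14 S1=33 S2=21 S3=20 blocked=[]
Op 8: conn=14 S1=58 S2=21 S3=20 blocked=[]
Op 9: conn=30 S1=58 S2=21 S3=20 blocked=[]
Op 10: conn=10 S1=58 S2=21 S3=0 blocked=[3]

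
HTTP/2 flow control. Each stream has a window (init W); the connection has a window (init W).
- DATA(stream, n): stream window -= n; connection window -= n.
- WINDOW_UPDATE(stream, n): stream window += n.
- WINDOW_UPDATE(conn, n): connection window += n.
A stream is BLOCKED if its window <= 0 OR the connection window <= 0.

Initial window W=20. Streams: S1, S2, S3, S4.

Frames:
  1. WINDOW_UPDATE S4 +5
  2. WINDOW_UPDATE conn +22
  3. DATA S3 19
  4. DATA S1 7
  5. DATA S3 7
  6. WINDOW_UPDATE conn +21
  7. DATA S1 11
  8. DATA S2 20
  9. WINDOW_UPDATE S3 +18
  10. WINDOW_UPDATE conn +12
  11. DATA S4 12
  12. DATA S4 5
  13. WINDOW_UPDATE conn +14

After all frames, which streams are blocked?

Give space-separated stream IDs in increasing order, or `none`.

Op 1: conn=20 S1=20 S2=20 S3=20 S4=25 blocked=[]
Op 2: conn=42 S1=20 S2=20 S3=20 S4=25 blocked=[]
Op 3: conn=23 S1=20 S2=20 S3=1 S4=25 blocked=[]
Op 4: conn=16 S1=13 S2=20 S3=1 S4=25 blocked=[]
Op 5: conn=9 S1=13 S2=20 S3=-6 S4=25 blocked=[3]
Op 6: conn=30 S1=13 S2=20 S3=-6 S4=25 blocked=[3]
Op 7: conn=19 S1=2 S2=20 S3=-6 S4=25 blocked=[3]
Op 8: conn=-1 S1=2 S2=0 S3=-6 S4=25 blocked=[1, 2, 3, 4]
Op 9: conn=-1 S1=2 S2=0 S3=12 S4=25 blocked=[1, 2, 3, 4]
Op 10: conn=11 S1=2 S2=0 S3=12 S4=25 blocked=[2]
Op 11: conn=-1 S1=2 S2=0 S3=12 S4=13 blocked=[1, 2, 3, 4]
Op 12: conn=-6 S1=2 S2=0 S3=12 S4=8 blocked=[1, 2, 3, 4]
Op 13: conn=8 S1=2 S2=0 S3=12 S4=8 blocked=[2]

Answer: S2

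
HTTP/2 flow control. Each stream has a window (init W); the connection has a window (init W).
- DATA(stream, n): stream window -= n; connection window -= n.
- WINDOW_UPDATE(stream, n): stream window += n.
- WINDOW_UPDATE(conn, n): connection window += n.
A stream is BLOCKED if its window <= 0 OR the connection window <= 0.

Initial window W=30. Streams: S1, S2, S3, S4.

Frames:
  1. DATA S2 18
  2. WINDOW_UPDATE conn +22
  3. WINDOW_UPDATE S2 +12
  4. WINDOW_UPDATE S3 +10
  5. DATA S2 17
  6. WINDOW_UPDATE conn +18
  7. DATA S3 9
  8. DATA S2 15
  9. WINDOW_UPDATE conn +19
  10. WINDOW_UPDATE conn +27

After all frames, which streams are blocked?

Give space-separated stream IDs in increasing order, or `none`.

Answer: S2

Derivation:
Op 1: conn=12 S1=30 S2=12 S3=30 S4=30 blocked=[]
Op 2: conn=34 S1=30 S2=12 S3=30 S4=30 blocked=[]
Op 3: conn=34 S1=30 S2=24 S3=30 S4=30 blocked=[]
Op 4: conn=34 S1=30 S2=24 S3=40 S4=30 blocked=[]
Op 5: conn=17 S1=30 S2=7 S3=40 S4=30 blocked=[]
Op 6: conn=35 S1=30 S2=7 S3=40 S4=30 blocked=[]
Op 7: conn=26 S1=30 S2=7 S3=31 S4=30 blocked=[]
Op 8: conn=11 S1=30 S2=-8 S3=31 S4=30 blocked=[2]
Op 9: conn=30 S1=30 S2=-8 S3=31 S4=30 blocked=[2]
Op 10: conn=57 S1=30 S2=-8 S3=31 S4=30 blocked=[2]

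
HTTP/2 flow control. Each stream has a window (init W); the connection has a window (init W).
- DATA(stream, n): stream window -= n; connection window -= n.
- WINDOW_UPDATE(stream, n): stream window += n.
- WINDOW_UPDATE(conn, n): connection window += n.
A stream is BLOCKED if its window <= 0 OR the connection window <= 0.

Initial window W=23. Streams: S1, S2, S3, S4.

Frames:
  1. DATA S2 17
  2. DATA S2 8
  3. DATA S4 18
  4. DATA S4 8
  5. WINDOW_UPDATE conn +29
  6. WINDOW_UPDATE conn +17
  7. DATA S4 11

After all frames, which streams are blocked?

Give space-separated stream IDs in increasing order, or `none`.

Op 1: conn=6 S1=23 S2=6 S3=23 S4=23 blocked=[]
Op 2: conn=-2 S1=23 S2=-2 S3=23 S4=23 blocked=[1, 2, 3, 4]
Op 3: conn=-20 S1=23 S2=-2 S3=23 S4=5 blocked=[1, 2, 3, 4]
Op 4: conn=-28 S1=23 S2=-2 S3=23 S4=-3 blocked=[1, 2, 3, 4]
Op 5: conn=1 S1=23 S2=-2 S3=23 S4=-3 blocked=[2, 4]
Op 6: conn=18 S1=23 S2=-2 S3=23 S4=-3 blocked=[2, 4]
Op 7: conn=7 S1=23 S2=-2 S3=23 S4=-14 blocked=[2, 4]

Answer: S2 S4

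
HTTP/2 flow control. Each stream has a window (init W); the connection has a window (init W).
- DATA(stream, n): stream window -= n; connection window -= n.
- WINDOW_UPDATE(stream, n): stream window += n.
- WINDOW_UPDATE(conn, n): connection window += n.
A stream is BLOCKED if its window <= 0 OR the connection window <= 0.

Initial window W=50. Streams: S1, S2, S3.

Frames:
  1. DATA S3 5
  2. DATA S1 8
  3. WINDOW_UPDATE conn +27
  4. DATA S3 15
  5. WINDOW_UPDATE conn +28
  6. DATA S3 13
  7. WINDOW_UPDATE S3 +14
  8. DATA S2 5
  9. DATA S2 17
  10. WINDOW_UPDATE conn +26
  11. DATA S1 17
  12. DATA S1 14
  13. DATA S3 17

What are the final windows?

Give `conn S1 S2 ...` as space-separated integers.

Op 1: conn=45 S1=50 S2=50 S3=45 blocked=[]
Op 2: conn=37 S1=42 S2=50 S3=45 blocked=[]
Op 3: conn=64 S1=42 S2=50 S3=45 blocked=[]
Op 4: conn=49 S1=42 S2=50 S3=30 blocked=[]
Op 5: conn=77 S1=42 S2=50 S3=30 blocked=[]
Op 6: conn=64 S1=42 S2=50 S3=17 blocked=[]
Op 7: conn=64 S1=42 S2=50 S3=31 blocked=[]
Op 8: conn=59 S1=42 S2=45 S3=31 blocked=[]
Op 9: conn=42 S1=42 S2=28 S3=31 blocked=[]
Op 10: conn=68 S1=42 S2=28 S3=31 blocked=[]
Op 11: conn=51 S1=25 S2=28 S3=31 blocked=[]
Op 12: conn=37 S1=11 S2=28 S3=31 blocked=[]
Op 13: conn=20 S1=11 S2=28 S3=14 blocked=[]

Answer: 20 11 28 14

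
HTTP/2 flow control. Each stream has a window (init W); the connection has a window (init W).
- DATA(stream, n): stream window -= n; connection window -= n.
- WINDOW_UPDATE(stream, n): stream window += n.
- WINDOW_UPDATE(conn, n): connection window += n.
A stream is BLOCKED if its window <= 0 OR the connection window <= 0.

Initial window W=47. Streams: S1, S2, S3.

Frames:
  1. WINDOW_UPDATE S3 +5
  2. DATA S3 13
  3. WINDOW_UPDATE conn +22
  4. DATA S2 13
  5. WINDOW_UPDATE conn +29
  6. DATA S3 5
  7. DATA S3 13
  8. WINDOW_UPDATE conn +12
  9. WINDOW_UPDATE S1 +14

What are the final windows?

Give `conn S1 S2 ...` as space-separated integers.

Op 1: conn=47 S1=47 S2=47 S3=52 blocked=[]
Op 2: conn=34 S1=47 S2=47 S3=39 blocked=[]
Op 3: conn=56 S1=47 S2=47 S3=39 blocked=[]
Op 4: conn=43 S1=47 S2=34 S3=39 blocked=[]
Op 5: conn=72 S1=47 S2=34 S3=39 blocked=[]
Op 6: conn=67 S1=47 S2=34 S3=34 blocked=[]
Op 7: conn=54 S1=47 S2=34 S3=21 blocked=[]
Op 8: conn=66 S1=47 S2=34 S3=21 blocked=[]
Op 9: conn=66 S1=61 S2=34 S3=21 blocked=[]

Answer: 66 61 34 21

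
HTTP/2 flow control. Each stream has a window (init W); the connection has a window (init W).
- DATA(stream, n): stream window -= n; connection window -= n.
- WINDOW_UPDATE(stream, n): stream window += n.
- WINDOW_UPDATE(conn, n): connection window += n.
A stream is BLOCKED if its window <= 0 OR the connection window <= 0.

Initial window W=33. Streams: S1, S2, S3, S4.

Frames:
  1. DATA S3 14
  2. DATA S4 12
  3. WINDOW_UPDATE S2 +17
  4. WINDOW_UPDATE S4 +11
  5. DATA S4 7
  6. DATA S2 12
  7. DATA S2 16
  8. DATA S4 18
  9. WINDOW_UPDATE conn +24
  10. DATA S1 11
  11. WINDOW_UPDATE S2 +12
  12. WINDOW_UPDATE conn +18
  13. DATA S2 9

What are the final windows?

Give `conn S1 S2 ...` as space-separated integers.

Op 1: conn=19 S1=33 S2=33 S3=19 S4=33 blocked=[]
Op 2: conn=7 S1=33 S2=33 S3=19 S4=21 blocked=[]
Op 3: conn=7 S1=33 S2=50 S3=19 S4=21 blocked=[]
Op 4: conn=7 S1=33 S2=50 S3=19 S4=32 blocked=[]
Op 5: conn=0 S1=33 S2=50 S3=19 S4=25 blocked=[1, 2, 3, 4]
Op 6: conn=-12 S1=33 S2=38 S3=19 S4=25 blocked=[1, 2, 3, 4]
Op 7: conn=-28 S1=33 S2=22 S3=19 S4=25 blocked=[1, 2, 3, 4]
Op 8: conn=-46 S1=33 S2=22 S3=19 S4=7 blocked=[1, 2, 3, 4]
Op 9: conn=-22 S1=33 S2=22 S3=19 S4=7 blocked=[1, 2, 3, 4]
Op 10: conn=-33 S1=22 S2=22 S3=19 S4=7 blocked=[1, 2, 3, 4]
Op 11: conn=-33 S1=22 S2=34 S3=19 S4=7 blocked=[1, 2, 3, 4]
Op 12: conn=-15 S1=22 S2=34 S3=19 S4=7 blocked=[1, 2, 3, 4]
Op 13: conn=-24 S1=22 S2=25 S3=19 S4=7 blocked=[1, 2, 3, 4]

Answer: -24 22 25 19 7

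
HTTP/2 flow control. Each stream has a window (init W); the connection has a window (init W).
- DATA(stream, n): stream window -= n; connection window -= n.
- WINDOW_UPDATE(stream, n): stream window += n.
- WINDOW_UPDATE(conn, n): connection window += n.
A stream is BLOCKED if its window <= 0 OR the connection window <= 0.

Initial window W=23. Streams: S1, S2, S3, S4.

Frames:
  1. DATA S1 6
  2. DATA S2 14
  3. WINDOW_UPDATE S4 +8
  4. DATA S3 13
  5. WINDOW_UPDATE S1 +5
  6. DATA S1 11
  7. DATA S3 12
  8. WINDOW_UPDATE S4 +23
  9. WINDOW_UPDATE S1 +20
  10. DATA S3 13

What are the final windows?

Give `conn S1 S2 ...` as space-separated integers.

Op 1: conn=17 S1=17 S2=23 S3=23 S4=23 blocked=[]
Op 2: conn=3 S1=17 S2=9 S3=23 S4=23 blocked=[]
Op 3: conn=3 S1=17 S2=9 S3=23 S4=31 blocked=[]
Op 4: conn=-10 S1=17 S2=9 S3=10 S4=31 blocked=[1, 2, 3, 4]
Op 5: conn=-10 S1=22 S2=9 S3=10 S4=31 blocked=[1, 2, 3, 4]
Op 6: conn=-21 S1=11 S2=9 S3=10 S4=31 blocked=[1, 2, 3, 4]
Op 7: conn=-33 S1=11 S2=9 S3=-2 S4=31 blocked=[1, 2, 3, 4]
Op 8: conn=-33 S1=11 S2=9 S3=-2 S4=54 blocked=[1, 2, 3, 4]
Op 9: conn=-33 S1=31 S2=9 S3=-2 S4=54 blocked=[1, 2, 3, 4]
Op 10: conn=-46 S1=31 S2=9 S3=-15 S4=54 blocked=[1, 2, 3, 4]

Answer: -46 31 9 -15 54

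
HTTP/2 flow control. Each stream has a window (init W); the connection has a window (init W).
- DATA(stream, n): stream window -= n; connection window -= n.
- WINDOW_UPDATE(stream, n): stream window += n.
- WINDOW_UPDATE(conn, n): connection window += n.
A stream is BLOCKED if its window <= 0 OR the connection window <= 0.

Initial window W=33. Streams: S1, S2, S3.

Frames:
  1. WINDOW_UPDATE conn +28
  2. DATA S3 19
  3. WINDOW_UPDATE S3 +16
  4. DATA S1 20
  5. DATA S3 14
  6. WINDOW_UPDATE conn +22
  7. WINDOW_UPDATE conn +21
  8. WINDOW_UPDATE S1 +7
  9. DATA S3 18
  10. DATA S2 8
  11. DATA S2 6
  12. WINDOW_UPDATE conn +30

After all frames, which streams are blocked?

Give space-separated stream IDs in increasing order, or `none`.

Answer: S3

Derivation:
Op 1: conn=61 S1=33 S2=33 S3=33 blocked=[]
Op 2: conn=42 S1=33 S2=33 S3=14 blocked=[]
Op 3: conn=42 S1=33 S2=33 S3=30 blocked=[]
Op 4: conn=22 S1=13 S2=33 S3=30 blocked=[]
Op 5: conn=8 S1=13 S2=33 S3=16 blocked=[]
Op 6: conn=30 S1=13 S2=33 S3=16 blocked=[]
Op 7: conn=51 S1=13 S2=33 S3=16 blocked=[]
Op 8: conn=51 S1=20 S2=33 S3=16 blocked=[]
Op 9: conn=33 S1=20 S2=33 S3=-2 blocked=[3]
Op 10: conn=25 S1=20 S2=25 S3=-2 blocked=[3]
Op 11: conn=19 S1=20 S2=19 S3=-2 blocked=[3]
Op 12: conn=49 S1=20 S2=19 S3=-2 blocked=[3]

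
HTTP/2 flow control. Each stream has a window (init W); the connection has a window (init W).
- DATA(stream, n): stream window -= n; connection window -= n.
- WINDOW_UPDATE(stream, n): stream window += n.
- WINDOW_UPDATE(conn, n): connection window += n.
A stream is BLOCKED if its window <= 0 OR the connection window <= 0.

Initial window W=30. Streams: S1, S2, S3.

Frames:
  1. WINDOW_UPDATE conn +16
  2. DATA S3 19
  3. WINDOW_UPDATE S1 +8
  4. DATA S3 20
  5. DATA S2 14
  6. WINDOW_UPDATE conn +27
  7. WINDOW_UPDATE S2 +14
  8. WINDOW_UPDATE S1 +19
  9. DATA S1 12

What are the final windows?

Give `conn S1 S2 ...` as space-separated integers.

Answer: 8 45 30 -9

Derivation:
Op 1: conn=46 S1=30 S2=30 S3=30 blocked=[]
Op 2: conn=27 S1=30 S2=30 S3=11 blocked=[]
Op 3: conn=27 S1=38 S2=30 S3=11 blocked=[]
Op 4: conn=7 S1=38 S2=30 S3=-9 blocked=[3]
Op 5: conn=-7 S1=38 S2=16 S3=-9 blocked=[1, 2, 3]
Op 6: conn=20 S1=38 S2=16 S3=-9 blocked=[3]
Op 7: conn=20 S1=38 S2=30 S3=-9 blocked=[3]
Op 8: conn=20 S1=57 S2=30 S3=-9 blocked=[3]
Op 9: conn=8 S1=45 S2=30 S3=-9 blocked=[3]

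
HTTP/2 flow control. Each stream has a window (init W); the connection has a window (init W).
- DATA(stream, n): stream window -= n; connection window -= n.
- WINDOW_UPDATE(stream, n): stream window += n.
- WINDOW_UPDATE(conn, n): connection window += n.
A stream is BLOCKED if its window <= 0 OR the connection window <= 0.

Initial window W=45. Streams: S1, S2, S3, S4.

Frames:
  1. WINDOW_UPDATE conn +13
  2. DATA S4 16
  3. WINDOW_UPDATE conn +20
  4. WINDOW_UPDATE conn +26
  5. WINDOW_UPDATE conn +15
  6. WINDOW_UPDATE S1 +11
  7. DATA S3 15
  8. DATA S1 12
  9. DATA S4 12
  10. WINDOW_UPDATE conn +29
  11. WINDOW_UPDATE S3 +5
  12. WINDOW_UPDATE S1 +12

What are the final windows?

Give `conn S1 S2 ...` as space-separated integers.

Op 1: conn=58 S1=45 S2=45 S3=45 S4=45 blocked=[]
Op 2: conn=42 S1=45 S2=45 S3=45 S4=29 blocked=[]
Op 3: conn=62 S1=45 S2=45 S3=45 S4=29 blocked=[]
Op 4: conn=88 S1=45 S2=45 S3=45 S4=29 blocked=[]
Op 5: conn=103 S1=45 S2=45 S3=45 S4=29 blocked=[]
Op 6: conn=103 S1=56 S2=45 S3=45 S4=29 blocked=[]
Op 7: conn=88 S1=56 S2=45 S3=30 S4=29 blocked=[]
Op 8: conn=76 S1=44 S2=45 S3=30 S4=29 blocked=[]
Op 9: conn=64 S1=44 S2=45 S3=30 S4=17 blocked=[]
Op 10: conn=93 S1=44 S2=45 S3=30 S4=17 blocked=[]
Op 11: conn=93 S1=44 S2=45 S3=35 S4=17 blocked=[]
Op 12: conn=93 S1=56 S2=45 S3=35 S4=17 blocked=[]

Answer: 93 56 45 35 17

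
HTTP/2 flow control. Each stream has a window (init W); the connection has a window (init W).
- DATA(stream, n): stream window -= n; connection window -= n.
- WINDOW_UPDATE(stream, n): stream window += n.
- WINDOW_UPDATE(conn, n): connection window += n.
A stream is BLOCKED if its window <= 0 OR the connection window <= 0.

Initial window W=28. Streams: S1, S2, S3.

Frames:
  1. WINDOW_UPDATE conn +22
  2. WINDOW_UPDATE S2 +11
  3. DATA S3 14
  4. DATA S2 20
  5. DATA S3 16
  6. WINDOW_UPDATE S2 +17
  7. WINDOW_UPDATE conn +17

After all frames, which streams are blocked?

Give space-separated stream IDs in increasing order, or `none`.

Answer: S3

Derivation:
Op 1: conn=50 S1=28 S2=28 S3=28 blocked=[]
Op 2: conn=50 S1=28 S2=39 S3=28 blocked=[]
Op 3: conn=36 S1=28 S2=39 S3=14 blocked=[]
Op 4: conn=16 S1=28 S2=19 S3=14 blocked=[]
Op 5: conn=0 S1=28 S2=19 S3=-2 blocked=[1, 2, 3]
Op 6: conn=0 S1=28 S2=36 S3=-2 blocked=[1, 2, 3]
Op 7: conn=17 S1=28 S2=36 S3=-2 blocked=[3]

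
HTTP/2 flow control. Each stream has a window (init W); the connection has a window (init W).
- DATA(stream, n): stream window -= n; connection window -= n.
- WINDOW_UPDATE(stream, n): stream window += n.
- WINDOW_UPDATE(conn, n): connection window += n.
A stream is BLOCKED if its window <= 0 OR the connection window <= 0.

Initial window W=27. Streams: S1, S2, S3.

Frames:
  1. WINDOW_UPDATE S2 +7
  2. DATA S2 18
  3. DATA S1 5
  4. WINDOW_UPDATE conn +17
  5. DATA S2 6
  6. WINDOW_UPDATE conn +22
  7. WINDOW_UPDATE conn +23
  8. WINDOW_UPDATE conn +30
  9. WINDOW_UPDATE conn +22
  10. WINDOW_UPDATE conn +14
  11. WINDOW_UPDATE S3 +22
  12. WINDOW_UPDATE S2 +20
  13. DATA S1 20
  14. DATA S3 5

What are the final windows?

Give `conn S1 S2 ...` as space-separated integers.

Op 1: conn=27 S1=27 S2=34 S3=27 blocked=[]
Op 2: conn=9 S1=27 S2=16 S3=27 blocked=[]
Op 3: conn=4 S1=22 S2=16 S3=27 blocked=[]
Op 4: conn=21 S1=22 S2=16 S3=27 blocked=[]
Op 5: conn=15 S1=22 S2=10 S3=27 blocked=[]
Op 6: conn=37 S1=22 S2=10 S3=27 blocked=[]
Op 7: conn=60 S1=22 S2=10 S3=27 blocked=[]
Op 8: conn=90 S1=22 S2=10 S3=27 blocked=[]
Op 9: conn=112 S1=22 S2=10 S3=27 blocked=[]
Op 10: conn=126 S1=22 S2=10 S3=27 blocked=[]
Op 11: conn=126 S1=22 S2=10 S3=49 blocked=[]
Op 12: conn=126 S1=22 S2=30 S3=49 blocked=[]
Op 13: conn=106 S1=2 S2=30 S3=49 blocked=[]
Op 14: conn=101 S1=2 S2=30 S3=44 blocked=[]

Answer: 101 2 30 44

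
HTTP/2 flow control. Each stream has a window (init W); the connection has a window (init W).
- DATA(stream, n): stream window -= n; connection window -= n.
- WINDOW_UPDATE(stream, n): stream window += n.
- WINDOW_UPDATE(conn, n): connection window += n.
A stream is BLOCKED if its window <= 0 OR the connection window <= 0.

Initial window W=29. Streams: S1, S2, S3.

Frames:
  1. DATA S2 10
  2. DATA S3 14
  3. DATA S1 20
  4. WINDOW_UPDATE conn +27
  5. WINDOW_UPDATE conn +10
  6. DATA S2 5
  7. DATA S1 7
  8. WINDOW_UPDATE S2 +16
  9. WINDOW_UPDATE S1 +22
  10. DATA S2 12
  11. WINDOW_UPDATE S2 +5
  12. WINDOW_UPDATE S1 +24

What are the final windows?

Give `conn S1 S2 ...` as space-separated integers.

Op 1: conn=19 S1=29 S2=19 S3=29 blocked=[]
Op 2: conn=5 S1=29 S2=19 S3=15 blocked=[]
Op 3: conn=-15 S1=9 S2=19 S3=15 blocked=[1, 2, 3]
Op 4: conn=12 S1=9 S2=19 S3=15 blocked=[]
Op 5: conn=22 S1=9 S2=19 S3=15 blocked=[]
Op 6: conn=17 S1=9 S2=14 S3=15 blocked=[]
Op 7: conn=10 S1=2 S2=14 S3=15 blocked=[]
Op 8: conn=10 S1=2 S2=30 S3=15 blocked=[]
Op 9: conn=10 S1=24 S2=30 S3=15 blocked=[]
Op 10: conn=-2 S1=24 S2=18 S3=15 blocked=[1, 2, 3]
Op 11: conn=-2 S1=24 S2=23 S3=15 blocked=[1, 2, 3]
Op 12: conn=-2 S1=48 S2=23 S3=15 blocked=[1, 2, 3]

Answer: -2 48 23 15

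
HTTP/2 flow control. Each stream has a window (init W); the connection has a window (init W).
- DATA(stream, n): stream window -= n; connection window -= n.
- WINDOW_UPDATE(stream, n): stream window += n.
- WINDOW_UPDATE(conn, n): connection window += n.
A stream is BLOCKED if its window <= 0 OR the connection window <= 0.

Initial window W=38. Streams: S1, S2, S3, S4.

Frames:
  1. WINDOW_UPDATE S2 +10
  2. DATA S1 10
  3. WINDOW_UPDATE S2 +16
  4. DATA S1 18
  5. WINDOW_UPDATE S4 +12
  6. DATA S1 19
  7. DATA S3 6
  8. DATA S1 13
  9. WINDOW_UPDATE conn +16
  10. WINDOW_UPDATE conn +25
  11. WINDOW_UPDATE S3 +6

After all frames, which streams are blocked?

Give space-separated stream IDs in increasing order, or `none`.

Answer: S1

Derivation:
Op 1: conn=38 S1=38 S2=48 S3=38 S4=38 blocked=[]
Op 2: conn=28 S1=28 S2=48 S3=38 S4=38 blocked=[]
Op 3: conn=28 S1=28 S2=64 S3=38 S4=38 blocked=[]
Op 4: conn=10 S1=10 S2=64 S3=38 S4=38 blocked=[]
Op 5: conn=10 S1=10 S2=64 S3=38 S4=50 blocked=[]
Op 6: conn=-9 S1=-9 S2=64 S3=38 S4=50 blocked=[1, 2, 3, 4]
Op 7: conn=-15 S1=-9 S2=64 S3=32 S4=50 blocked=[1, 2, 3, 4]
Op 8: conn=-28 S1=-22 S2=64 S3=32 S4=50 blocked=[1, 2, 3, 4]
Op 9: conn=-12 S1=-22 S2=64 S3=32 S4=50 blocked=[1, 2, 3, 4]
Op 10: conn=13 S1=-22 S2=64 S3=32 S4=50 blocked=[1]
Op 11: conn=13 S1=-22 S2=64 S3=38 S4=50 blocked=[1]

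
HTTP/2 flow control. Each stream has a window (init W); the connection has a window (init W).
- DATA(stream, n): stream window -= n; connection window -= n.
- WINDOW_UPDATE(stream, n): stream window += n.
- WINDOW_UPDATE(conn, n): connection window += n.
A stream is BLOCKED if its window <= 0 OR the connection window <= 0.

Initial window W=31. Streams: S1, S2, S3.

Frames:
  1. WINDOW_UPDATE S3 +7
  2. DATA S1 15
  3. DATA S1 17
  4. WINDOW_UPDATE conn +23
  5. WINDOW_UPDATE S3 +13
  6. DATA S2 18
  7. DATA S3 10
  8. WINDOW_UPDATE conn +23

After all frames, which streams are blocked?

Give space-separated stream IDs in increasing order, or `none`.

Answer: S1

Derivation:
Op 1: conn=31 S1=31 S2=31 S3=38 blocked=[]
Op 2: conn=16 S1=16 S2=31 S3=38 blocked=[]
Op 3: conn=-1 S1=-1 S2=31 S3=38 blocked=[1, 2, 3]
Op 4: conn=22 S1=-1 S2=31 S3=38 blocked=[1]
Op 5: conn=22 S1=-1 S2=31 S3=51 blocked=[1]
Op 6: conn=4 S1=-1 S2=13 S3=51 blocked=[1]
Op 7: conn=-6 S1=-1 S2=13 S3=41 blocked=[1, 2, 3]
Op 8: conn=17 S1=-1 S2=13 S3=41 blocked=[1]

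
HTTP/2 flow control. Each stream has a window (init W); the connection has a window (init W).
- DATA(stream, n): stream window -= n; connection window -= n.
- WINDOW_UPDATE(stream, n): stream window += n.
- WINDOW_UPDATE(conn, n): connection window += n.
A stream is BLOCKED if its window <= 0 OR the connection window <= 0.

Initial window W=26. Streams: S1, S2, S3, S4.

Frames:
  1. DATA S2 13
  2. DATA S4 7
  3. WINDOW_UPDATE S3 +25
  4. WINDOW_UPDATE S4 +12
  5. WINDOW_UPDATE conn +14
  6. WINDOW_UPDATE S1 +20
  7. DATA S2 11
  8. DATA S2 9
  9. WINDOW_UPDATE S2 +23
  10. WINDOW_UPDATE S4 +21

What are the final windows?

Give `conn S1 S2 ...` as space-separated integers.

Op 1: conn=13 S1=26 S2=13 S3=26 S4=26 blocked=[]
Op 2: conn=6 S1=26 S2=13 S3=26 S4=19 blocked=[]
Op 3: conn=6 S1=26 S2=13 S3=51 S4=19 blocked=[]
Op 4: conn=6 S1=26 S2=13 S3=51 S4=31 blocked=[]
Op 5: conn=20 S1=26 S2=13 S3=51 S4=31 blocked=[]
Op 6: conn=20 S1=46 S2=13 S3=51 S4=31 blocked=[]
Op 7: conn=9 S1=46 S2=2 S3=51 S4=31 blocked=[]
Op 8: conn=0 S1=46 S2=-7 S3=51 S4=31 blocked=[1, 2, 3, 4]
Op 9: conn=0 S1=46 S2=16 S3=51 S4=31 blocked=[1, 2, 3, 4]
Op 10: conn=0 S1=46 S2=16 S3=51 S4=52 blocked=[1, 2, 3, 4]

Answer: 0 46 16 51 52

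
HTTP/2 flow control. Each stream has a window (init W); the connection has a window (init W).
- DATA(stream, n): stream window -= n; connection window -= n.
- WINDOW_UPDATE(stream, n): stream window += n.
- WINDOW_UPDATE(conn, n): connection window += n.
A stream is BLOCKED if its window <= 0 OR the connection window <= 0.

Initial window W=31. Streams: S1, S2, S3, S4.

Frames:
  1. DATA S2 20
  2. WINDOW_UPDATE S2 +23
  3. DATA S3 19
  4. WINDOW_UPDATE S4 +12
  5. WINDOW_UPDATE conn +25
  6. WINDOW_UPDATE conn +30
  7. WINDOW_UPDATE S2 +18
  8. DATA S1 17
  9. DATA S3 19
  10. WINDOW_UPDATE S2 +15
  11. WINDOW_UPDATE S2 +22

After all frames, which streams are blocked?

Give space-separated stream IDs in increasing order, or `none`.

Op 1: conn=11 S1=31 S2=11 S3=31 S4=31 blocked=[]
Op 2: conn=11 S1=31 S2=34 S3=31 S4=31 blocked=[]
Op 3: conn=-8 S1=31 S2=34 S3=12 S4=31 blocked=[1, 2, 3, 4]
Op 4: conn=-8 S1=31 S2=34 S3=12 S4=43 blocked=[1, 2, 3, 4]
Op 5: conn=17 S1=31 S2=34 S3=12 S4=43 blocked=[]
Op 6: conn=47 S1=31 S2=34 S3=12 S4=43 blocked=[]
Op 7: conn=47 S1=31 S2=52 S3=12 S4=43 blocked=[]
Op 8: conn=30 S1=14 S2=52 S3=12 S4=43 blocked=[]
Op 9: conn=11 S1=14 S2=52 S3=-7 S4=43 blocked=[3]
Op 10: conn=11 S1=14 S2=67 S3=-7 S4=43 blocked=[3]
Op 11: conn=11 S1=14 S2=89 S3=-7 S4=43 blocked=[3]

Answer: S3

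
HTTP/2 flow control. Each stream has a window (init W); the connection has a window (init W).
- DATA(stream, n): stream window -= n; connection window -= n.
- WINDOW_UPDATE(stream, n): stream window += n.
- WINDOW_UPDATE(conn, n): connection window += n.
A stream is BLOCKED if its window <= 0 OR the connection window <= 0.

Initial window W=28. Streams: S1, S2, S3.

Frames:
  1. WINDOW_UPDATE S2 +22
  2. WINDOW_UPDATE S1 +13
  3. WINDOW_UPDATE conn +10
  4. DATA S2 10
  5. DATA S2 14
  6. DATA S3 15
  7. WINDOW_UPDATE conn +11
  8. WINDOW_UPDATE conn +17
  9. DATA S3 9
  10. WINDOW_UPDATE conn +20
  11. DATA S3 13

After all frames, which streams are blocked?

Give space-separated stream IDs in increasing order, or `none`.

Answer: S3

Derivation:
Op 1: conn=28 S1=28 S2=50 S3=28 blocked=[]
Op 2: conn=28 S1=41 S2=50 S3=28 blocked=[]
Op 3: conn=38 S1=41 S2=50 S3=28 blocked=[]
Op 4: conn=28 S1=41 S2=40 S3=28 blocked=[]
Op 5: conn=14 S1=41 S2=26 S3=28 blocked=[]
Op 6: conn=-1 S1=41 S2=26 S3=13 blocked=[1, 2, 3]
Op 7: conn=10 S1=41 S2=26 S3=13 blocked=[]
Op 8: conn=27 S1=41 S2=26 S3=13 blocked=[]
Op 9: conn=18 S1=41 S2=26 S3=4 blocked=[]
Op 10: conn=38 S1=41 S2=26 S3=4 blocked=[]
Op 11: conn=25 S1=41 S2=26 S3=-9 blocked=[3]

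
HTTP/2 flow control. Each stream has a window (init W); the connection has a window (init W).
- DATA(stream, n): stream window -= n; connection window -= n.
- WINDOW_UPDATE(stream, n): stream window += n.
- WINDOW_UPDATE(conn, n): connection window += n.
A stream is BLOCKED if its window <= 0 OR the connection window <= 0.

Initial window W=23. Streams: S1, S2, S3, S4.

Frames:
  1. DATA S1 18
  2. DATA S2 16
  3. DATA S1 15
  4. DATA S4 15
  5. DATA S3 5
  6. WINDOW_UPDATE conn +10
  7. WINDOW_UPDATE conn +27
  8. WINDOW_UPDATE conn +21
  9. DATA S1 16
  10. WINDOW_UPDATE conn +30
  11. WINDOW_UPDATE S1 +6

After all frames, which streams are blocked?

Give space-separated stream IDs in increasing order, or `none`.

Op 1: conn=5 S1=5 S2=23 S3=23 S4=23 blocked=[]
Op 2: conn=-11 S1=5 S2=7 S3=23 S4=23 blocked=[1, 2, 3, 4]
Op 3: conn=-26 S1=-10 S2=7 S3=23 S4=23 blocked=[1, 2, 3, 4]
Op 4: conn=-41 S1=-10 S2=7 S3=23 S4=8 blocked=[1, 2, 3, 4]
Op 5: conn=-46 S1=-10 S2=7 S3=18 S4=8 blocked=[1, 2, 3, 4]
Op 6: conn=-36 S1=-10 S2=7 S3=18 S4=8 blocked=[1, 2, 3, 4]
Op 7: conn=-9 S1=-10 S2=7 S3=18 S4=8 blocked=[1, 2, 3, 4]
Op 8: conn=12 S1=-10 S2=7 S3=18 S4=8 blocked=[1]
Op 9: conn=-4 S1=-26 S2=7 S3=18 S4=8 blocked=[1, 2, 3, 4]
Op 10: conn=26 S1=-26 S2=7 S3=18 S4=8 blocked=[1]
Op 11: conn=26 S1=-20 S2=7 S3=18 S4=8 blocked=[1]

Answer: S1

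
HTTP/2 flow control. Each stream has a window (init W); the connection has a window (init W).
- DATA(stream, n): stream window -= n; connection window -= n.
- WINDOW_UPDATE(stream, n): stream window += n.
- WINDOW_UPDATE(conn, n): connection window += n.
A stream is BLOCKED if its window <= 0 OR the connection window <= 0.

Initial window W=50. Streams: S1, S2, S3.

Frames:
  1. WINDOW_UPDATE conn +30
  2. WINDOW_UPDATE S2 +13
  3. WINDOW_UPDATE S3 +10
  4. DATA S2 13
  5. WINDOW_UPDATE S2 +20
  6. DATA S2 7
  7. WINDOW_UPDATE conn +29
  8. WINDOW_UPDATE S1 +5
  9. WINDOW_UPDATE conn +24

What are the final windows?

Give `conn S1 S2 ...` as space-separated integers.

Op 1: conn=80 S1=50 S2=50 S3=50 blocked=[]
Op 2: conn=80 S1=50 S2=63 S3=50 blocked=[]
Op 3: conn=80 S1=50 S2=63 S3=60 blocked=[]
Op 4: conn=67 S1=50 S2=50 S3=60 blocked=[]
Op 5: conn=67 S1=50 S2=70 S3=60 blocked=[]
Op 6: conn=60 S1=50 S2=63 S3=60 blocked=[]
Op 7: conn=89 S1=50 S2=63 S3=60 blocked=[]
Op 8: conn=89 S1=55 S2=63 S3=60 blocked=[]
Op 9: conn=113 S1=55 S2=63 S3=60 blocked=[]

Answer: 113 55 63 60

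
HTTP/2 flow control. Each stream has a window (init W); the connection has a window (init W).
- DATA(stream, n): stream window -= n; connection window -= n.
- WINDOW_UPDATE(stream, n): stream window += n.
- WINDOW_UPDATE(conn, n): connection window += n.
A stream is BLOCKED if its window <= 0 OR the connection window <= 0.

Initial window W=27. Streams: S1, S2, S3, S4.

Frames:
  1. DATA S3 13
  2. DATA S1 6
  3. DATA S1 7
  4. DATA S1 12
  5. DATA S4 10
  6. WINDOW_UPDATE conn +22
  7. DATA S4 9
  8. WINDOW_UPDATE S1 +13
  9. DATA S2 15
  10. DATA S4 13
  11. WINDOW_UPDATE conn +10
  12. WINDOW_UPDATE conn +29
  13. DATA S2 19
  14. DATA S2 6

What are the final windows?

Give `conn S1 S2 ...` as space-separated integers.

Op 1: conn=14 S1=27 S2=27 S3=14 S4=27 blocked=[]
Op 2: conn=8 S1=21 S2=27 S3=14 S4=27 blocked=[]
Op 3: conn=1 S1=14 S2=27 S3=14 S4=27 blocked=[]
Op 4: conn=-11 S1=2 S2=27 S3=14 S4=27 blocked=[1, 2, 3, 4]
Op 5: conn=-21 S1=2 S2=27 S3=14 S4=17 blocked=[1, 2, 3, 4]
Op 6: conn=1 S1=2 S2=27 S3=14 S4=17 blocked=[]
Op 7: conn=-8 S1=2 S2=27 S3=14 S4=8 blocked=[1, 2, 3, 4]
Op 8: conn=-8 S1=15 S2=27 S3=14 S4=8 blocked=[1, 2, 3, 4]
Op 9: conn=-23 S1=15 S2=12 S3=14 S4=8 blocked=[1, 2, 3, 4]
Op 10: conn=-36 S1=15 S2=12 S3=14 S4=-5 blocked=[1, 2, 3, 4]
Op 11: conn=-26 S1=15 S2=12 S3=14 S4=-5 blocked=[1, 2, 3, 4]
Op 12: conn=3 S1=15 S2=12 S3=14 S4=-5 blocked=[4]
Op 13: conn=-16 S1=15 S2=-7 S3=14 S4=-5 blocked=[1, 2, 3, 4]
Op 14: conn=-22 S1=15 S2=-13 S3=14 S4=-5 blocked=[1, 2, 3, 4]

Answer: -22 15 -13 14 -5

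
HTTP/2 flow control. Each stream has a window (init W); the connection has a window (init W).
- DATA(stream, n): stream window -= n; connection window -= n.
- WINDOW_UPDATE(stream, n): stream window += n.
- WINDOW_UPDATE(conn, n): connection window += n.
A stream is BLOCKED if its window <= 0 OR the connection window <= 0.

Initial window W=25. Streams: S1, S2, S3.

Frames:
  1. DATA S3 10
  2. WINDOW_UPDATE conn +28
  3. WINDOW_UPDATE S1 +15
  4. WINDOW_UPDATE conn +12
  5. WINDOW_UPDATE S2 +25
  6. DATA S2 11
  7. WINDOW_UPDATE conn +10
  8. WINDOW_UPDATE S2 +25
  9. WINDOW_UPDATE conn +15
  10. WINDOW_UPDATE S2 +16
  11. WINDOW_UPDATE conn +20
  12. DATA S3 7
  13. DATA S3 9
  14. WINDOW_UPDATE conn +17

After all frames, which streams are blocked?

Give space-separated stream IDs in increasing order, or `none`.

Answer: S3

Derivation:
Op 1: conn=15 S1=25 S2=25 S3=15 blocked=[]
Op 2: conn=43 S1=25 S2=25 S3=15 blocked=[]
Op 3: conn=43 S1=40 S2=25 S3=15 blocked=[]
Op 4: conn=55 S1=40 S2=25 S3=15 blocked=[]
Op 5: conn=55 S1=40 S2=50 S3=15 blocked=[]
Op 6: conn=44 S1=40 S2=39 S3=15 blocked=[]
Op 7: conn=54 S1=40 S2=39 S3=15 blocked=[]
Op 8: conn=54 S1=40 S2=64 S3=15 blocked=[]
Op 9: conn=69 S1=40 S2=64 S3=15 blocked=[]
Op 10: conn=69 S1=40 S2=80 S3=15 blocked=[]
Op 11: conn=89 S1=40 S2=80 S3=15 blocked=[]
Op 12: conn=82 S1=40 S2=80 S3=8 blocked=[]
Op 13: conn=73 S1=40 S2=80 S3=-1 blocked=[3]
Op 14: conn=90 S1=40 S2=80 S3=-1 blocked=[3]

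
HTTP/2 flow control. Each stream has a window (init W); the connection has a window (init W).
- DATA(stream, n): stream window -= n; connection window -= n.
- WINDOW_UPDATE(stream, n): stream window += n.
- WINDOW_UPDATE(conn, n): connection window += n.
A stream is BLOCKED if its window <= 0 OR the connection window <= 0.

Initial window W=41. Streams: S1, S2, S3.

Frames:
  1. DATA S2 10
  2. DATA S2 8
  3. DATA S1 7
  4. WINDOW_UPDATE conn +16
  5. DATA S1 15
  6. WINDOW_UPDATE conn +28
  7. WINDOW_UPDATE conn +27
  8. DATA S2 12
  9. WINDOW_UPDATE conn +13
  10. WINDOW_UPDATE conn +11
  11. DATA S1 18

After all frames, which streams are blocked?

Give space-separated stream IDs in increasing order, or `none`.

Answer: none

Derivation:
Op 1: conn=31 S1=41 S2=31 S3=41 blocked=[]
Op 2: conn=23 S1=41 S2=23 S3=41 blocked=[]
Op 3: conn=16 S1=34 S2=23 S3=41 blocked=[]
Op 4: conn=32 S1=34 S2=23 S3=41 blocked=[]
Op 5: conn=17 S1=19 S2=23 S3=41 blocked=[]
Op 6: conn=45 S1=19 S2=23 S3=41 blocked=[]
Op 7: conn=72 S1=19 S2=23 S3=41 blocked=[]
Op 8: conn=60 S1=19 S2=11 S3=41 blocked=[]
Op 9: conn=73 S1=19 S2=11 S3=41 blocked=[]
Op 10: conn=84 S1=19 S2=11 S3=41 blocked=[]
Op 11: conn=66 S1=1 S2=11 S3=41 blocked=[]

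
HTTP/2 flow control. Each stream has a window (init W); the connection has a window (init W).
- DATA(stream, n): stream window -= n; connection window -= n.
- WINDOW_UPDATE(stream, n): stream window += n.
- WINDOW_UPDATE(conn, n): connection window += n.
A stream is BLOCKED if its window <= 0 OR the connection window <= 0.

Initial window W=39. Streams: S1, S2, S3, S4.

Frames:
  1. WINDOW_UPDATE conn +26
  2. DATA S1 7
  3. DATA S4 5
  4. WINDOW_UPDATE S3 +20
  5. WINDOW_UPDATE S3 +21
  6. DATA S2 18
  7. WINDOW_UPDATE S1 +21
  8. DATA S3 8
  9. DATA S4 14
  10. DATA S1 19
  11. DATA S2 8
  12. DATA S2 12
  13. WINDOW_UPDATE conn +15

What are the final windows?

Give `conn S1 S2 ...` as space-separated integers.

Answer: -11 34 1 72 20

Derivation:
Op 1: conn=65 S1=39 S2=39 S3=39 S4=39 blocked=[]
Op 2: conn=58 S1=32 S2=39 S3=39 S4=39 blocked=[]
Op 3: conn=53 S1=32 S2=39 S3=39 S4=34 blocked=[]
Op 4: conn=53 S1=32 S2=39 S3=59 S4=34 blocked=[]
Op 5: conn=53 S1=32 S2=39 S3=80 S4=34 blocked=[]
Op 6: conn=35 S1=32 S2=21 S3=80 S4=34 blocked=[]
Op 7: conn=35 S1=53 S2=21 S3=80 S4=34 blocked=[]
Op 8: conn=27 S1=53 S2=21 S3=72 S4=34 blocked=[]
Op 9: conn=13 S1=53 S2=21 S3=72 S4=20 blocked=[]
Op 10: conn=-6 S1=34 S2=21 S3=72 S4=20 blocked=[1, 2, 3, 4]
Op 11: conn=-14 S1=34 S2=13 S3=72 S4=20 blocked=[1, 2, 3, 4]
Op 12: conn=-26 S1=34 S2=1 S3=72 S4=20 blocked=[1, 2, 3, 4]
Op 13: conn=-11 S1=34 S2=1 S3=72 S4=20 blocked=[1, 2, 3, 4]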